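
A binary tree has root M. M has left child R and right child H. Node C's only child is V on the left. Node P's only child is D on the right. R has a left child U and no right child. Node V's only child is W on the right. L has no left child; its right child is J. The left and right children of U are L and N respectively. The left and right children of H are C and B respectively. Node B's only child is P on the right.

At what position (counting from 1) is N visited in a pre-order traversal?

Pre-order visits the node, then its left subtree, then its right subtree.
Visit M.
At M: go left to R.
  Visit R.
  At R: go left to U.
    Visit U.
    At U: go left to L.
      Visit L.
      At L: no left child.
      At L: go right to J.
        J is a leaf — visit J.
    At U: go right to N.
      N is a leaf — visit N.
  At R: no right child.
At M: go right to H.
  Visit H.
  At H: go left to C.
    Visit C.
    At C: go left to V.
      Visit V.
      At V: no left child.
      At V: go right to W.
        W is a leaf — visit W.
    At C: no right child.
  At H: go right to B.
    Visit B.
    At B: no left child.
    At B: go right to P.
      Visit P.
      At P: no left child.
      At P: go right to D.
        D is a leaf — visit D.
Full pre-order sequence: M, R, U, L, J, N, H, C, V, W, B, P, D.

6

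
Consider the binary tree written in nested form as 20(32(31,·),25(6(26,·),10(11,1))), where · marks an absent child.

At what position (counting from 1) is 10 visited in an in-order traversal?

In-order visits the left subtree, then the node, then the right subtree.
At 20: go left to 32.
  At 32: go left to 31.
    31 is a leaf — visit 31.
  Visit 32.
  At 32: no right child.
Visit 20.
At 20: go right to 25.
  At 25: go left to 6.
    At 6: go left to 26.
      26 is a leaf — visit 26.
    Visit 6.
    At 6: no right child.
  Visit 25.
  At 25: go right to 10.
    At 10: go left to 11.
      11 is a leaf — visit 11.
    Visit 10.
    At 10: go right to 1.
      1 is a leaf — visit 1.
Full in-order sequence: 31, 32, 20, 26, 6, 25, 11, 10, 1.

8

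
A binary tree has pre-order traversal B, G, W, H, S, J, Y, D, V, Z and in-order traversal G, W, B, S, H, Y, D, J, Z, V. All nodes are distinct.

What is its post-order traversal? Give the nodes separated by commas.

The first element of pre-order is the root; it splits in-order into left and right subtrees.
Root B: left subtree has 2 nodes {G, W}, right has 7 {S, H, Y, D, J, Z, V}.
  Root G: left subtree has 0 nodes { }, right has 1 {W}.
  Root H: left subtree has 1 node {S}, right has 5 {Y, D, J, Z, V}.
    Root J: left subtree has 2 nodes {Y, D}, right has 2 {Z, V}.
      Root Y: left subtree has 0 nodes { }, right has 1 {D}.
      Root V: left subtree has 1 node {Z}, right has 0 { }.

W, G, S, D, Y, Z, V, J, H, B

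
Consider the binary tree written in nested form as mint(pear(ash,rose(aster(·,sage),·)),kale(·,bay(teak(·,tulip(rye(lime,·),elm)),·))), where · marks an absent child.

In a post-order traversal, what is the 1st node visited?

ash

Post-order visits the left subtree, then the right subtree, then the node.
At mint: go left to pear.
  At pear: go left to ash.
    ash is a leaf — visit ash.
  At pear: go right to rose.
    At rose: go left to aster.
      At aster: no left child.
      At aster: go right to sage.
        sage is a leaf — visit sage.
      Visit aster.
    At rose: no right child.
    Visit rose.
  Visit pear.
At mint: go right to kale.
  At kale: no left child.
  At kale: go right to bay.
    At bay: go left to teak.
      At teak: no left child.
      At teak: go right to tulip.
        At tulip: go left to rye.
          At rye: go left to lime.
            lime is a leaf — visit lime.
          At rye: no right child.
          Visit rye.
        At tulip: go right to elm.
          elm is a leaf — visit elm.
        Visit tulip.
      Visit teak.
    At bay: no right child.
    Visit bay.
  Visit kale.
Visit mint.
Full post-order sequence: ash, sage, aster, rose, pear, lime, rye, elm, tulip, teak, bay, kale, mint.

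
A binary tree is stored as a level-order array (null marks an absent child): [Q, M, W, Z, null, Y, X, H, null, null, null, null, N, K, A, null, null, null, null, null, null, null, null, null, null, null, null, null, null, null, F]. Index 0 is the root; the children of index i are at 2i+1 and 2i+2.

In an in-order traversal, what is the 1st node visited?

H

In-order visits the left subtree, then the node, then the right subtree.
At Q: go left to M.
  At M: go left to Z.
    At Z: go left to H.
      H is a leaf — visit H.
    Visit Z.
    At Z: no right child.
  Visit M.
  At M: no right child.
Visit Q.
At Q: go right to W.
  At W: go left to Y.
    At Y: no left child.
    Visit Y.
    At Y: go right to N.
      N is a leaf — visit N.
  Visit W.
  At W: go right to X.
    At X: go left to K.
      K is a leaf — visit K.
    Visit X.
    At X: go right to A.
      At A: no left child.
      Visit A.
      At A: go right to F.
        F is a leaf — visit F.
Full in-order sequence: H, Z, M, Q, Y, N, W, K, X, A, F.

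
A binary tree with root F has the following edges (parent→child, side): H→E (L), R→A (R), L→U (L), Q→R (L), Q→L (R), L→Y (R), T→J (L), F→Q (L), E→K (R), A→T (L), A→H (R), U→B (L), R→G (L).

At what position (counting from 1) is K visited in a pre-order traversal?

Pre-order visits the node, then its left subtree, then its right subtree.
Visit F.
At F: go left to Q.
  Visit Q.
  At Q: go left to R.
    Visit R.
    At R: go left to G.
      G is a leaf — visit G.
    At R: go right to A.
      Visit A.
      At A: go left to T.
        Visit T.
        At T: go left to J.
          J is a leaf — visit J.
        At T: no right child.
      At A: go right to H.
        Visit H.
        At H: go left to E.
          Visit E.
          At E: no left child.
          At E: go right to K.
            K is a leaf — visit K.
        At H: no right child.
  At Q: go right to L.
    Visit L.
    At L: go left to U.
      Visit U.
      At U: go left to B.
        B is a leaf — visit B.
      At U: no right child.
    At L: go right to Y.
      Y is a leaf — visit Y.
At F: no right child.
Full pre-order sequence: F, Q, R, G, A, T, J, H, E, K, L, U, B, Y.

10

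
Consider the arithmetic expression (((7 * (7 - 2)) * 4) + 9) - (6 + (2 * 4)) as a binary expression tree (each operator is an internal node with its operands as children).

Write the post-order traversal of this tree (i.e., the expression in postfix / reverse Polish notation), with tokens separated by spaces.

Post-order on an expression tree gives postfix notation: for each operator, emit left operand, right operand, then the operator.

7 7 2 - * 4 * 9 + 6 2 4 * + -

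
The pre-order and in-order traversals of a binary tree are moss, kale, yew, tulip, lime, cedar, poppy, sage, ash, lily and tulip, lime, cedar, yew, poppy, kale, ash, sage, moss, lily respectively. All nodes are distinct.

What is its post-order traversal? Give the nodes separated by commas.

The first element of pre-order is the root; it splits in-order into left and right subtrees.
Root moss: left subtree has 8 nodes {tulip, lime, cedar, yew, poppy, kale, ash, sage}, right has 1 {lily}.
  Root kale: left subtree has 5 nodes {tulip, lime, cedar, yew, poppy}, right has 2 {ash, sage}.
    Root yew: left subtree has 3 nodes {tulip, lime, cedar}, right has 1 {poppy}.
      Root tulip: left subtree has 0 nodes { }, right has 2 {lime, cedar}.
        Root lime: left subtree has 0 nodes { }, right has 1 {cedar}.
    Root sage: left subtree has 1 node {ash}, right has 0 { }.

cedar, lime, tulip, poppy, yew, ash, sage, kale, lily, moss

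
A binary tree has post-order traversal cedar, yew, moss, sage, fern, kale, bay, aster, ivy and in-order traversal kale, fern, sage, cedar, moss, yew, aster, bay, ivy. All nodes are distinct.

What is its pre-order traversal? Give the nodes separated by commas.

The last element of post-order is the root; it splits in-order into left and right subtrees.
Root ivy: left subtree has 8 nodes {kale, fern, sage, cedar, moss, yew, aster, bay}, right has 0 { }.
  Root aster: left subtree has 6 nodes {kale, fern, sage, cedar, moss, yew}, right has 1 {bay}.
    Root kale: left subtree has 0 nodes { }, right has 5 {fern, sage, cedar, moss, yew}.
      Root fern: left subtree has 0 nodes { }, right has 4 {sage, cedar, moss, yew}.
        Root sage: left subtree has 0 nodes { }, right has 3 {cedar, moss, yew}.
          Root moss: left subtree has 1 node {cedar}, right has 1 {yew}.

ivy, aster, kale, fern, sage, moss, cedar, yew, bay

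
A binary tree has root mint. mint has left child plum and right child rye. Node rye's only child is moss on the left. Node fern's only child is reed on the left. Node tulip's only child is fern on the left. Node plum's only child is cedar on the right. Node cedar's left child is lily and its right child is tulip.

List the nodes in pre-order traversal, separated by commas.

Pre-order visits the node, then its left subtree, then its right subtree.
Visit mint.
At mint: go left to plum.
  Visit plum.
  At plum: no left child.
  At plum: go right to cedar.
    Visit cedar.
    At cedar: go left to lily.
      lily is a leaf — visit lily.
    At cedar: go right to tulip.
      Visit tulip.
      At tulip: go left to fern.
        Visit fern.
        At fern: go left to reed.
          reed is a leaf — visit reed.
        At fern: no right child.
      At tulip: no right child.
At mint: go right to rye.
  Visit rye.
  At rye: go left to moss.
    moss is a leaf — visit moss.
  At rye: no right child.

mint, plum, cedar, lily, tulip, fern, reed, rye, moss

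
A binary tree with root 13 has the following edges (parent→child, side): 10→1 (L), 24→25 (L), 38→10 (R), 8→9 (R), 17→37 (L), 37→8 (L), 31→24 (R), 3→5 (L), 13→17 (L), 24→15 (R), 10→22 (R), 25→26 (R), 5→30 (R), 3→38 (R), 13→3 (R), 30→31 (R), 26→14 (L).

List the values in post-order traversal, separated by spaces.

Post-order visits the left subtree, then the right subtree, then the node.
At 13: go left to 17.
  At 17: go left to 37.
    At 37: go left to 8.
      At 8: no left child.
      At 8: go right to 9.
        9 is a leaf — visit 9.
      Visit 8.
    At 37: no right child.
    Visit 37.
  At 17: no right child.
  Visit 17.
At 13: go right to 3.
  At 3: go left to 5.
    At 5: no left child.
    At 5: go right to 30.
      At 30: no left child.
      At 30: go right to 31.
        At 31: no left child.
        At 31: go right to 24.
          At 24: go left to 25.
            At 25: no left child.
            At 25: go right to 26.
              At 26: go left to 14.
                14 is a leaf — visit 14.
              At 26: no right child.
              Visit 26.
            Visit 25.
          At 24: go right to 15.
            15 is a leaf — visit 15.
          Visit 24.
        Visit 31.
      Visit 30.
    Visit 5.
  At 3: go right to 38.
    At 38: no left child.
    At 38: go right to 10.
      At 10: go left to 1.
        1 is a leaf — visit 1.
      At 10: go right to 22.
        22 is a leaf — visit 22.
      Visit 10.
    Visit 38.
  Visit 3.
Visit 13.

9 8 37 17 14 26 25 15 24 31 30 5 1 22 10 38 3 13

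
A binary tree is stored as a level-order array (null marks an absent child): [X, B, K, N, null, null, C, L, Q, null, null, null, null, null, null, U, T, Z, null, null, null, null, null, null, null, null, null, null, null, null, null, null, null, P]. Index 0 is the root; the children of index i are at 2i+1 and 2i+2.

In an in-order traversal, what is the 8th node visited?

B

In-order visits the left subtree, then the node, then the right subtree.
At X: go left to B.
  At B: go left to N.
    At N: go left to L.
      At L: go left to U.
        U is a leaf — visit U.
      Visit L.
      At L: go right to T.
        At T: go left to P.
          P is a leaf — visit P.
        Visit T.
        At T: no right child.
    Visit N.
    At N: go right to Q.
      At Q: go left to Z.
        Z is a leaf — visit Z.
      Visit Q.
      At Q: no right child.
  Visit B.
  At B: no right child.
Visit X.
At X: go right to K.
  At K: no left child.
  Visit K.
  At K: go right to C.
    C is a leaf — visit C.
Full in-order sequence: U, L, P, T, N, Z, Q, B, X, K, C.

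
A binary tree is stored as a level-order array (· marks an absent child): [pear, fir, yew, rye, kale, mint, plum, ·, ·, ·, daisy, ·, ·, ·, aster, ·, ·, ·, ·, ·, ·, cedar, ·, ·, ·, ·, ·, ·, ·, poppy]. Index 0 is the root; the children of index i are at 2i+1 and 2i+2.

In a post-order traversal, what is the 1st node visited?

rye

Post-order visits the left subtree, then the right subtree, then the node.
At pear: go left to fir.
  At fir: go left to rye.
    rye is a leaf — visit rye.
  At fir: go right to kale.
    At kale: no left child.
    At kale: go right to daisy.
      At daisy: go left to cedar.
        cedar is a leaf — visit cedar.
      At daisy: no right child.
      Visit daisy.
    Visit kale.
  Visit fir.
At pear: go right to yew.
  At yew: go left to mint.
    mint is a leaf — visit mint.
  At yew: go right to plum.
    At plum: no left child.
    At plum: go right to aster.
      At aster: go left to poppy.
        poppy is a leaf — visit poppy.
      At aster: no right child.
      Visit aster.
    Visit plum.
  Visit yew.
Visit pear.
Full post-order sequence: rye, cedar, daisy, kale, fir, mint, poppy, aster, plum, yew, pear.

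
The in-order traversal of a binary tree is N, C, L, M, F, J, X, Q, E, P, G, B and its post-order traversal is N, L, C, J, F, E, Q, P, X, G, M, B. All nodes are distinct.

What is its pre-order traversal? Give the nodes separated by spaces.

The last element of post-order is the root; it splits in-order into left and right subtrees.
Root B: left subtree has 11 nodes {N, C, L, M, F, J, X, Q, E, P, G}, right has 0 { }.
  Root M: left subtree has 3 nodes {N, C, L}, right has 7 {F, J, X, Q, E, P, G}.
    Root C: left subtree has 1 node {N}, right has 1 {L}.
    Root G: left subtree has 6 nodes {F, J, X, Q, E, P}, right has 0 { }.
      Root X: left subtree has 2 nodes {F, J}, right has 3 {Q, E, P}.
        Root F: left subtree has 0 nodes { }, right has 1 {J}.
        Root P: left subtree has 2 nodes {Q, E}, right has 0 { }.
          Root Q: left subtree has 0 nodes { }, right has 1 {E}.

B M C N L G X F J P Q E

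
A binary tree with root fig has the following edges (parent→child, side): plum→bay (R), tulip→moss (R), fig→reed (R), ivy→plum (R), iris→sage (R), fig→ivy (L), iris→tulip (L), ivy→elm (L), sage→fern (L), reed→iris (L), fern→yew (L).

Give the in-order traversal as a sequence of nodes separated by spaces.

elm ivy plum bay fig tulip moss iris yew fern sage reed

In-order visits the left subtree, then the node, then the right subtree.
At fig: go left to ivy.
  At ivy: go left to elm.
    elm is a leaf — visit elm.
  Visit ivy.
  At ivy: go right to plum.
    At plum: no left child.
    Visit plum.
    At plum: go right to bay.
      bay is a leaf — visit bay.
Visit fig.
At fig: go right to reed.
  At reed: go left to iris.
    At iris: go left to tulip.
      At tulip: no left child.
      Visit tulip.
      At tulip: go right to moss.
        moss is a leaf — visit moss.
    Visit iris.
    At iris: go right to sage.
      At sage: go left to fern.
        At fern: go left to yew.
          yew is a leaf — visit yew.
        Visit fern.
        At fern: no right child.
      Visit sage.
      At sage: no right child.
  Visit reed.
  At reed: no right child.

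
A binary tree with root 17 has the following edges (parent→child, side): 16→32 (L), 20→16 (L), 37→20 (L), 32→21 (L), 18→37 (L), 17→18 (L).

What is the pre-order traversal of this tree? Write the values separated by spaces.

Pre-order visits the node, then its left subtree, then its right subtree.
Visit 17.
At 17: go left to 18.
  Visit 18.
  At 18: go left to 37.
    Visit 37.
    At 37: go left to 20.
      Visit 20.
      At 20: go left to 16.
        Visit 16.
        At 16: go left to 32.
          Visit 32.
          At 32: go left to 21.
            21 is a leaf — visit 21.
          At 32: no right child.
        At 16: no right child.
      At 20: no right child.
    At 37: no right child.
  At 18: no right child.
At 17: no right child.

17 18 37 20 16 32 21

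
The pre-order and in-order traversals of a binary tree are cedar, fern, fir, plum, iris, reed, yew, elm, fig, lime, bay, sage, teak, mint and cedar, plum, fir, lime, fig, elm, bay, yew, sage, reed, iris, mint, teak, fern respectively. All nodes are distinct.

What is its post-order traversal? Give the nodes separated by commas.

plum, lime, fig, bay, elm, sage, yew, reed, mint, teak, iris, fir, fern, cedar

The first element of pre-order is the root; it splits in-order into left and right subtrees.
Root cedar: left subtree has 0 nodes { }, right has 13 {plum, fir, lime, fig, elm, bay, yew, sage, reed, iris, mint, teak, fern}.
  Root fern: left subtree has 12 nodes {plum, fir, lime, fig, elm, bay, yew, sage, reed, iris, mint, teak}, right has 0 { }.
    Root fir: left subtree has 1 node {plum}, right has 10 {lime, fig, elm, bay, yew, sage, reed, iris, mint, teak}.
      Root iris: left subtree has 7 nodes {lime, fig, elm, bay, yew, sage, reed}, right has 2 {mint, teak}.
        Root reed: left subtree has 6 nodes {lime, fig, elm, bay, yew, sage}, right has 0 { }.
          Root yew: left subtree has 4 nodes {lime, fig, elm, bay}, right has 1 {sage}.
            Root elm: left subtree has 2 nodes {lime, fig}, right has 1 {bay}.
              Root fig: left subtree has 1 node {lime}, right has 0 { }.
        Root teak: left subtree has 1 node {mint}, right has 0 { }.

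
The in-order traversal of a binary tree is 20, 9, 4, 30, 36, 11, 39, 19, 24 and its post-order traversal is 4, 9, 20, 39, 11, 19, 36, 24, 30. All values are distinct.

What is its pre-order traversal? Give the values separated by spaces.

30 20 9 4 24 36 19 11 39

The last element of post-order is the root; it splits in-order into left and right subtrees.
Root 30: left subtree has 3 nodes {20, 9, 4}, right has 5 {36, 11, 39, 19, 24}.
  Root 20: left subtree has 0 nodes { }, right has 2 {9, 4}.
    Root 9: left subtree has 0 nodes { }, right has 1 {4}.
  Root 24: left subtree has 4 nodes {36, 11, 39, 19}, right has 0 { }.
    Root 36: left subtree has 0 nodes { }, right has 3 {11, 39, 19}.
      Root 19: left subtree has 2 nodes {11, 39}, right has 0 { }.
        Root 11: left subtree has 0 nodes { }, right has 1 {39}.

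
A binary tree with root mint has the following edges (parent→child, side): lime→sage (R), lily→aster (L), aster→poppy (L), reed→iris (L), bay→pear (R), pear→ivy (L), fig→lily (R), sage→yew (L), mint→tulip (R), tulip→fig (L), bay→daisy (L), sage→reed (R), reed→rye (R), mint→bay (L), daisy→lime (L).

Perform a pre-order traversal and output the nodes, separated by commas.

Pre-order visits the node, then its left subtree, then its right subtree.
Visit mint.
At mint: go left to bay.
  Visit bay.
  At bay: go left to daisy.
    Visit daisy.
    At daisy: go left to lime.
      Visit lime.
      At lime: no left child.
      At lime: go right to sage.
        Visit sage.
        At sage: go left to yew.
          yew is a leaf — visit yew.
        At sage: go right to reed.
          Visit reed.
          At reed: go left to iris.
            iris is a leaf — visit iris.
          At reed: go right to rye.
            rye is a leaf — visit rye.
    At daisy: no right child.
  At bay: go right to pear.
    Visit pear.
    At pear: go left to ivy.
      ivy is a leaf — visit ivy.
    At pear: no right child.
At mint: go right to tulip.
  Visit tulip.
  At tulip: go left to fig.
    Visit fig.
    At fig: no left child.
    At fig: go right to lily.
      Visit lily.
      At lily: go left to aster.
        Visit aster.
        At aster: go left to poppy.
          poppy is a leaf — visit poppy.
        At aster: no right child.
      At lily: no right child.
  At tulip: no right child.

mint, bay, daisy, lime, sage, yew, reed, iris, rye, pear, ivy, tulip, fig, lily, aster, poppy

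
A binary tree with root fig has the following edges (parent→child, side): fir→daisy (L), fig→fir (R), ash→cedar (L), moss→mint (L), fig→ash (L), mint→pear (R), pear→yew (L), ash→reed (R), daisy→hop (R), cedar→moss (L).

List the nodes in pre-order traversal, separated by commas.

Pre-order visits the node, then its left subtree, then its right subtree.
Visit fig.
At fig: go left to ash.
  Visit ash.
  At ash: go left to cedar.
    Visit cedar.
    At cedar: go left to moss.
      Visit moss.
      At moss: go left to mint.
        Visit mint.
        At mint: no left child.
        At mint: go right to pear.
          Visit pear.
          At pear: go left to yew.
            yew is a leaf — visit yew.
          At pear: no right child.
      At moss: no right child.
    At cedar: no right child.
  At ash: go right to reed.
    reed is a leaf — visit reed.
At fig: go right to fir.
  Visit fir.
  At fir: go left to daisy.
    Visit daisy.
    At daisy: no left child.
    At daisy: go right to hop.
      hop is a leaf — visit hop.
  At fir: no right child.

fig, ash, cedar, moss, mint, pear, yew, reed, fir, daisy, hop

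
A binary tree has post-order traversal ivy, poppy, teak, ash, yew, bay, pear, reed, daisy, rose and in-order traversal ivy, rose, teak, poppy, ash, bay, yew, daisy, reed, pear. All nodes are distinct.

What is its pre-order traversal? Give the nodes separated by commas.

The last element of post-order is the root; it splits in-order into left and right subtrees.
Root rose: left subtree has 1 node {ivy}, right has 8 {teak, poppy, ash, bay, yew, daisy, reed, pear}.
  Root daisy: left subtree has 5 nodes {teak, poppy, ash, bay, yew}, right has 2 {reed, pear}.
    Root bay: left subtree has 3 nodes {teak, poppy, ash}, right has 1 {yew}.
      Root ash: left subtree has 2 nodes {teak, poppy}, right has 0 { }.
        Root teak: left subtree has 0 nodes { }, right has 1 {poppy}.
    Root reed: left subtree has 0 nodes { }, right has 1 {pear}.

rose, ivy, daisy, bay, ash, teak, poppy, yew, reed, pear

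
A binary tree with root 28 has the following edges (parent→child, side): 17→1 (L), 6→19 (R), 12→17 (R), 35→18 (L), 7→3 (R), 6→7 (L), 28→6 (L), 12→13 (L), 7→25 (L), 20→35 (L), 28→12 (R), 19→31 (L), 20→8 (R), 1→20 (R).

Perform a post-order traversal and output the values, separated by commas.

Post-order visits the left subtree, then the right subtree, then the node.
At 28: go left to 6.
  At 6: go left to 7.
    At 7: go left to 25.
      25 is a leaf — visit 25.
    At 7: go right to 3.
      3 is a leaf — visit 3.
    Visit 7.
  At 6: go right to 19.
    At 19: go left to 31.
      31 is a leaf — visit 31.
    At 19: no right child.
    Visit 19.
  Visit 6.
At 28: go right to 12.
  At 12: go left to 13.
    13 is a leaf — visit 13.
  At 12: go right to 17.
    At 17: go left to 1.
      At 1: no left child.
      At 1: go right to 20.
        At 20: go left to 35.
          At 35: go left to 18.
            18 is a leaf — visit 18.
          At 35: no right child.
          Visit 35.
        At 20: go right to 8.
          8 is a leaf — visit 8.
        Visit 20.
      Visit 1.
    At 17: no right child.
    Visit 17.
  Visit 12.
Visit 28.

25, 3, 7, 31, 19, 6, 13, 18, 35, 8, 20, 1, 17, 12, 28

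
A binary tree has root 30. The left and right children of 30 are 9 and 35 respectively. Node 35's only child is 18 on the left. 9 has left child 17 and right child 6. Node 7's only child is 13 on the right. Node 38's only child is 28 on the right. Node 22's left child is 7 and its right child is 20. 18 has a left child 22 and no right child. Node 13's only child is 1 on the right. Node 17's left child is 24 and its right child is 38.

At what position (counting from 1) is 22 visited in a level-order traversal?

Level-order visits nodes level by level from the root, left to right within each level.
Level 0: 30
Level 1: 9, 35
Level 2: 17, 6, 18
Level 3: 24, 38, 22
Level 4: 28, 7, 20
Level 5: 13
Level 6: 1
Full level-order sequence: 30, 9, 35, 17, 6, 18, 24, 38, 22, 28, 7, 20, 13, 1.

9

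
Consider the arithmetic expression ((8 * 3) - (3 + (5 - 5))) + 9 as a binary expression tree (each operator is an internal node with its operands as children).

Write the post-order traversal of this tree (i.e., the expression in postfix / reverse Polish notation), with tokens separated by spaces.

8 3 * 3 5 5 - + - 9 +

Post-order on an expression tree gives postfix notation: for each operator, emit left operand, right operand, then the operator.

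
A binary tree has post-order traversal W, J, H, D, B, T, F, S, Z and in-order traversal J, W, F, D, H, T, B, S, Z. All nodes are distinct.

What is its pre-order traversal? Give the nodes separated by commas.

Z, S, F, J, W, T, D, H, B

The last element of post-order is the root; it splits in-order into left and right subtrees.
Root Z: left subtree has 8 nodes {J, W, F, D, H, T, B, S}, right has 0 { }.
  Root S: left subtree has 7 nodes {J, W, F, D, H, T, B}, right has 0 { }.
    Root F: left subtree has 2 nodes {J, W}, right has 4 {D, H, T, B}.
      Root J: left subtree has 0 nodes { }, right has 1 {W}.
      Root T: left subtree has 2 nodes {D, H}, right has 1 {B}.
        Root D: left subtree has 0 nodes { }, right has 1 {H}.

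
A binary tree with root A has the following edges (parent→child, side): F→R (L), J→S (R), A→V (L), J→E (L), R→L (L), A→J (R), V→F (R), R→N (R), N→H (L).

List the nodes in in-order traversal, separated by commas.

V, L, R, H, N, F, A, E, J, S

In-order visits the left subtree, then the node, then the right subtree.
At A: go left to V.
  At V: no left child.
  Visit V.
  At V: go right to F.
    At F: go left to R.
      At R: go left to L.
        L is a leaf — visit L.
      Visit R.
      At R: go right to N.
        At N: go left to H.
          H is a leaf — visit H.
        Visit N.
        At N: no right child.
    Visit F.
    At F: no right child.
Visit A.
At A: go right to J.
  At J: go left to E.
    E is a leaf — visit E.
  Visit J.
  At J: go right to S.
    S is a leaf — visit S.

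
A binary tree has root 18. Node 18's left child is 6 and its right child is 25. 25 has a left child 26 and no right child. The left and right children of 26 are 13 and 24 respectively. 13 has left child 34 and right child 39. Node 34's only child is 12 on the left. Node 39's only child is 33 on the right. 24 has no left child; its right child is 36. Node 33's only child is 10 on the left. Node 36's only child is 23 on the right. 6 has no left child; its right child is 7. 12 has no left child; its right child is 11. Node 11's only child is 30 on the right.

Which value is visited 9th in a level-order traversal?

39

Level-order visits nodes level by level from the root, left to right within each level.
Level 0: 18
Level 1: 6, 25
Level 2: 7, 26
Level 3: 13, 24
Level 4: 34, 39, 36
Level 5: 12, 33, 23
Level 6: 11, 10
Level 7: 30
Full level-order sequence: 18, 6, 25, 7, 26, 13, 24, 34, 39, 36, 12, 33, 23, 11, 10, 30.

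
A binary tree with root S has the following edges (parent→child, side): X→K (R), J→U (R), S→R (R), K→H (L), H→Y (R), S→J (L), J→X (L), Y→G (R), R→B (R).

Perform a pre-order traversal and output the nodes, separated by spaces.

S J X K H Y G U R B

Pre-order visits the node, then its left subtree, then its right subtree.
Visit S.
At S: go left to J.
  Visit J.
  At J: go left to X.
    Visit X.
    At X: no left child.
    At X: go right to K.
      Visit K.
      At K: go left to H.
        Visit H.
        At H: no left child.
        At H: go right to Y.
          Visit Y.
          At Y: no left child.
          At Y: go right to G.
            G is a leaf — visit G.
      At K: no right child.
  At J: go right to U.
    U is a leaf — visit U.
At S: go right to R.
  Visit R.
  At R: no left child.
  At R: go right to B.
    B is a leaf — visit B.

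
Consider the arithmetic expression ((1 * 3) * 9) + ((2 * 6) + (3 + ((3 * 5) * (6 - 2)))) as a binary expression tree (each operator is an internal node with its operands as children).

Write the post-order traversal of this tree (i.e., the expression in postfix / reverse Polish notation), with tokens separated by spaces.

1 3 * 9 * 2 6 * 3 3 5 * 6 2 - * + + +

Post-order on an expression tree gives postfix notation: for each operator, emit left operand, right operand, then the operator.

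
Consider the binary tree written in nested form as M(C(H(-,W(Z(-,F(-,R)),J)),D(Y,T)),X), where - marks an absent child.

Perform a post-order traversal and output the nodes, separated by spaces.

Post-order visits the left subtree, then the right subtree, then the node.
At M: go left to C.
  At C: go left to H.
    At H: no left child.
    At H: go right to W.
      At W: go left to Z.
        At Z: no left child.
        At Z: go right to F.
          At F: no left child.
          At F: go right to R.
            R is a leaf — visit R.
          Visit F.
        Visit Z.
      At W: go right to J.
        J is a leaf — visit J.
      Visit W.
    Visit H.
  At C: go right to D.
    At D: go left to Y.
      Y is a leaf — visit Y.
    At D: go right to T.
      T is a leaf — visit T.
    Visit D.
  Visit C.
At M: go right to X.
  X is a leaf — visit X.
Visit M.

R F Z J W H Y T D C X M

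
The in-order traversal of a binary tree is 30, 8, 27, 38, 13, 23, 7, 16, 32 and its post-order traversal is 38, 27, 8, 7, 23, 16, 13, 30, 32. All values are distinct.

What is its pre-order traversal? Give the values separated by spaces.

32 30 13 8 27 38 16 23 7

The last element of post-order is the root; it splits in-order into left and right subtrees.
Root 32: left subtree has 8 nodes {30, 8, 27, 38, 13, 23, 7, 16}, right has 0 { }.
  Root 30: left subtree has 0 nodes { }, right has 7 {8, 27, 38, 13, 23, 7, 16}.
    Root 13: left subtree has 3 nodes {8, 27, 38}, right has 3 {23, 7, 16}.
      Root 8: left subtree has 0 nodes { }, right has 2 {27, 38}.
        Root 27: left subtree has 0 nodes { }, right has 1 {38}.
      Root 16: left subtree has 2 nodes {23, 7}, right has 0 { }.
        Root 23: left subtree has 0 nodes { }, right has 1 {7}.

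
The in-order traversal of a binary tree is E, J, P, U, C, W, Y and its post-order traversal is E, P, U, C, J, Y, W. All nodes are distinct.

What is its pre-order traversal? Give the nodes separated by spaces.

W J E C U P Y

The last element of post-order is the root; it splits in-order into left and right subtrees.
Root W: left subtree has 5 nodes {E, J, P, U, C}, right has 1 {Y}.
  Root J: left subtree has 1 node {E}, right has 3 {P, U, C}.
    Root C: left subtree has 2 nodes {P, U}, right has 0 { }.
      Root U: left subtree has 1 node {P}, right has 0 { }.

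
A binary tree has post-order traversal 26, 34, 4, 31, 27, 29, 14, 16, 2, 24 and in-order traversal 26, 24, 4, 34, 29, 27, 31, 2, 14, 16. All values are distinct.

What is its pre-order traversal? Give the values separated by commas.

24, 26, 2, 29, 4, 34, 27, 31, 16, 14

The last element of post-order is the root; it splits in-order into left and right subtrees.
Root 24: left subtree has 1 node {26}, right has 8 {4, 34, 29, 27, 31, 2, 14, 16}.
  Root 2: left subtree has 5 nodes {4, 34, 29, 27, 31}, right has 2 {14, 16}.
    Root 29: left subtree has 2 nodes {4, 34}, right has 2 {27, 31}.
      Root 4: left subtree has 0 nodes { }, right has 1 {34}.
      Root 27: left subtree has 0 nodes { }, right has 1 {31}.
    Root 16: left subtree has 1 node {14}, right has 0 { }.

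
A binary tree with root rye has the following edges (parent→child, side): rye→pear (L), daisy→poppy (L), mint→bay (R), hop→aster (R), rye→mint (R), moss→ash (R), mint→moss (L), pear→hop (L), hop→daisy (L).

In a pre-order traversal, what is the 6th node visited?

aster

Pre-order visits the node, then its left subtree, then its right subtree.
Visit rye.
At rye: go left to pear.
  Visit pear.
  At pear: go left to hop.
    Visit hop.
    At hop: go left to daisy.
      Visit daisy.
      At daisy: go left to poppy.
        poppy is a leaf — visit poppy.
      At daisy: no right child.
    At hop: go right to aster.
      aster is a leaf — visit aster.
  At pear: no right child.
At rye: go right to mint.
  Visit mint.
  At mint: go left to moss.
    Visit moss.
    At moss: no left child.
    At moss: go right to ash.
      ash is a leaf — visit ash.
  At mint: go right to bay.
    bay is a leaf — visit bay.
Full pre-order sequence: rye, pear, hop, daisy, poppy, aster, mint, moss, ash, bay.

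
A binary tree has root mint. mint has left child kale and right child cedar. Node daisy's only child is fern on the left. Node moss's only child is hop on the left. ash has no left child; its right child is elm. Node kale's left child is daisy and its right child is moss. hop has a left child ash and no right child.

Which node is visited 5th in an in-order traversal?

elm

In-order visits the left subtree, then the node, then the right subtree.
At mint: go left to kale.
  At kale: go left to daisy.
    At daisy: go left to fern.
      fern is a leaf — visit fern.
    Visit daisy.
    At daisy: no right child.
  Visit kale.
  At kale: go right to moss.
    At moss: go left to hop.
      At hop: go left to ash.
        At ash: no left child.
        Visit ash.
        At ash: go right to elm.
          elm is a leaf — visit elm.
      Visit hop.
      At hop: no right child.
    Visit moss.
    At moss: no right child.
Visit mint.
At mint: go right to cedar.
  cedar is a leaf — visit cedar.
Full in-order sequence: fern, daisy, kale, ash, elm, hop, moss, mint, cedar.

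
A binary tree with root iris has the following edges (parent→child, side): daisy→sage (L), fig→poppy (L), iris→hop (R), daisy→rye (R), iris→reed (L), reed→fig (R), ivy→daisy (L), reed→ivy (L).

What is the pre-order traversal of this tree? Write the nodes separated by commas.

iris, reed, ivy, daisy, sage, rye, fig, poppy, hop

Pre-order visits the node, then its left subtree, then its right subtree.
Visit iris.
At iris: go left to reed.
  Visit reed.
  At reed: go left to ivy.
    Visit ivy.
    At ivy: go left to daisy.
      Visit daisy.
      At daisy: go left to sage.
        sage is a leaf — visit sage.
      At daisy: go right to rye.
        rye is a leaf — visit rye.
    At ivy: no right child.
  At reed: go right to fig.
    Visit fig.
    At fig: go left to poppy.
      poppy is a leaf — visit poppy.
    At fig: no right child.
At iris: go right to hop.
  hop is a leaf — visit hop.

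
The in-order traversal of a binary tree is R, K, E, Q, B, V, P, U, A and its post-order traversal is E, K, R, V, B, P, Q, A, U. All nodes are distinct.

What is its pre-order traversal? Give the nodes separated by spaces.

The last element of post-order is the root; it splits in-order into left and right subtrees.
Root U: left subtree has 7 nodes {R, K, E, Q, B, V, P}, right has 1 {A}.
  Root Q: left subtree has 3 nodes {R, K, E}, right has 3 {B, V, P}.
    Root R: left subtree has 0 nodes { }, right has 2 {K, E}.
      Root K: left subtree has 0 nodes { }, right has 1 {E}.
    Root P: left subtree has 2 nodes {B, V}, right has 0 { }.
      Root B: left subtree has 0 nodes { }, right has 1 {V}.

U Q R K E P B V A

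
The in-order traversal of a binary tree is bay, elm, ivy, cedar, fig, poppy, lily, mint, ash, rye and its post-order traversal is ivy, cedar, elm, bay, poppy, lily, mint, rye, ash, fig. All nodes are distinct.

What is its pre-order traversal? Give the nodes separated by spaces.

The last element of post-order is the root; it splits in-order into left and right subtrees.
Root fig: left subtree has 4 nodes {bay, elm, ivy, cedar}, right has 5 {poppy, lily, mint, ash, rye}.
  Root bay: left subtree has 0 nodes { }, right has 3 {elm, ivy, cedar}.
    Root elm: left subtree has 0 nodes { }, right has 2 {ivy, cedar}.
      Root cedar: left subtree has 1 node {ivy}, right has 0 { }.
  Root ash: left subtree has 3 nodes {poppy, lily, mint}, right has 1 {rye}.
    Root mint: left subtree has 2 nodes {poppy, lily}, right has 0 { }.
      Root lily: left subtree has 1 node {poppy}, right has 0 { }.

fig bay elm cedar ivy ash mint lily poppy rye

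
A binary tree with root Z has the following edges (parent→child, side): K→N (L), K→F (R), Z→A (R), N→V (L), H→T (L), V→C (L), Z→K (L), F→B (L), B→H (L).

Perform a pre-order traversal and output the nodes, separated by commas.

Pre-order visits the node, then its left subtree, then its right subtree.
Visit Z.
At Z: go left to K.
  Visit K.
  At K: go left to N.
    Visit N.
    At N: go left to V.
      Visit V.
      At V: go left to C.
        C is a leaf — visit C.
      At V: no right child.
    At N: no right child.
  At K: go right to F.
    Visit F.
    At F: go left to B.
      Visit B.
      At B: go left to H.
        Visit H.
        At H: go left to T.
          T is a leaf — visit T.
        At H: no right child.
      At B: no right child.
    At F: no right child.
At Z: go right to A.
  A is a leaf — visit A.

Z, K, N, V, C, F, B, H, T, A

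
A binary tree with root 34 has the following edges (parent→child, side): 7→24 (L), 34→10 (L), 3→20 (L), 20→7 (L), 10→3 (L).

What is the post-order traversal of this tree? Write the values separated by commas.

24, 7, 20, 3, 10, 34

Post-order visits the left subtree, then the right subtree, then the node.
At 34: go left to 10.
  At 10: go left to 3.
    At 3: go left to 20.
      At 20: go left to 7.
        At 7: go left to 24.
          24 is a leaf — visit 24.
        At 7: no right child.
        Visit 7.
      At 20: no right child.
      Visit 20.
    At 3: no right child.
    Visit 3.
  At 10: no right child.
  Visit 10.
At 34: no right child.
Visit 34.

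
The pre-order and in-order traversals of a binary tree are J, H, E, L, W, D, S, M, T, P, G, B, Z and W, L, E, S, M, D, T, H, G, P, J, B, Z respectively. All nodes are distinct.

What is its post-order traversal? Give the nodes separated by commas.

W, L, M, S, T, D, E, G, P, H, Z, B, J

The first element of pre-order is the root; it splits in-order into left and right subtrees.
Root J: left subtree has 10 nodes {W, L, E, S, M, D, T, H, G, P}, right has 2 {B, Z}.
  Root H: left subtree has 7 nodes {W, L, E, S, M, D, T}, right has 2 {G, P}.
    Root E: left subtree has 2 nodes {W, L}, right has 4 {S, M, D, T}.
      Root L: left subtree has 1 node {W}, right has 0 { }.
      Root D: left subtree has 2 nodes {S, M}, right has 1 {T}.
        Root S: left subtree has 0 nodes { }, right has 1 {M}.
    Root P: left subtree has 1 node {G}, right has 0 { }.
  Root B: left subtree has 0 nodes { }, right has 1 {Z}.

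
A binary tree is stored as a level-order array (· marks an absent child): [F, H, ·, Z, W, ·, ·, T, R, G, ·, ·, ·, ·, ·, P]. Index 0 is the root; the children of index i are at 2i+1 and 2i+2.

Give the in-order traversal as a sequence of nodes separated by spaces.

In-order visits the left subtree, then the node, then the right subtree.
At F: go left to H.
  At H: go left to Z.
    At Z: go left to T.
      At T: go left to P.
        P is a leaf — visit P.
      Visit T.
      At T: no right child.
    Visit Z.
    At Z: go right to R.
      R is a leaf — visit R.
  Visit H.
  At H: go right to W.
    At W: go left to G.
      G is a leaf — visit G.
    Visit W.
    At W: no right child.
Visit F.
At F: no right child.

P T Z R H G W F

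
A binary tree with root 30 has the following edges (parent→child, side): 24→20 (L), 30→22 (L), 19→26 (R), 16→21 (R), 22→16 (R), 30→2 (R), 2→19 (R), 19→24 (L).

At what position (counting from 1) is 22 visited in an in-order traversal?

In-order visits the left subtree, then the node, then the right subtree.
At 30: go left to 22.
  At 22: no left child.
  Visit 22.
  At 22: go right to 16.
    At 16: no left child.
    Visit 16.
    At 16: go right to 21.
      21 is a leaf — visit 21.
Visit 30.
At 30: go right to 2.
  At 2: no left child.
  Visit 2.
  At 2: go right to 19.
    At 19: go left to 24.
      At 24: go left to 20.
        20 is a leaf — visit 20.
      Visit 24.
      At 24: no right child.
    Visit 19.
    At 19: go right to 26.
      26 is a leaf — visit 26.
Full in-order sequence: 22, 16, 21, 30, 2, 20, 24, 19, 26.

1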